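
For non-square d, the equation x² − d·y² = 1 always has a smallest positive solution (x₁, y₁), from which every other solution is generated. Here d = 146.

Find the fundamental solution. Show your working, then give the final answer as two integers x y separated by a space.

145 12

[12; 12,24] for √146; ℓ=2 ⇒ convergent index 1
i=0: a=12 ⇒ p=12, q=1
i=1: a=12 ⇒ p=145, q=12
→ (145, 12).  Check: 145²=21025, 146·12²=21024, difference 1.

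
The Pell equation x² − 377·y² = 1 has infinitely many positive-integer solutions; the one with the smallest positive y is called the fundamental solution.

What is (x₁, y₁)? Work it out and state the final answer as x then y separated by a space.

d=377: √d = [19; 2,2,2,38] (ℓ=4, even), read p_3/q_3
i=0: a=19 ⇒ p=19, q=1
…
i=2: a=2 ⇒ p=97, q=5
i=3: a=2 ⇒ p=233, q=12
fundamental: x₁=233, y₁=12  (since 54289 − 377·144 = 1)

233 12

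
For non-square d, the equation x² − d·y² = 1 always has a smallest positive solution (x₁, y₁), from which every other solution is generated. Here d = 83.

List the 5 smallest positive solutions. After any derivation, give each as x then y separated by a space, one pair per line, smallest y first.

82 9
13447 1476
2205226 242055
361643617 39695544
59307347962 6509827161

√83 = [9; 9,18, …], period ℓ=2 (even) → k=1
k=0  a_k=9  p_k/q_k = 9/1
k=1  a_k=9  p_k/q_k = 82/9
(x₁, y₁) = (82, 9);  82² − 83·9² = 1 ✓
(82+9√83)^2 = 13447 + 1476√83
(82+9√83)^3 = 2205226 + 242055√83
(82+9√83)^4 = 361643617 + 39695544√83
(82+9√83)^5 = 59307347962 + 6509827161√83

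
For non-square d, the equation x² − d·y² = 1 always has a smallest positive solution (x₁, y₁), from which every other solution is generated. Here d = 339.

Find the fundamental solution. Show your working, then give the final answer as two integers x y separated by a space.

97970 5321

d=339: √d = [18; 2,2,2,1,17,1,2,2,2,36] (ℓ=10, even), read p_9/q_9
step 0: (18, 1)  from 18·(1,0) + (0,1)
step 1: (37, 2)  from 2·(18,1) + (1,0)
step 2: (92, 5)  from 2·(37,2) + (18,1)
…
step 5: (5542, 301)  from 17·(313,17) + (221,12)
step 6: (5855, 318)  from 1·(5542,301) + (313,17)
…
step 8: (40359, 2192)  from 2·(17252,937) + (5855,318)
step 9: (97970, 5321)  from 2·(40359,2192) + (17252,937)
(x₁, y₁) = (97970, 5321);  97970² − 339·5321² = 1 ✓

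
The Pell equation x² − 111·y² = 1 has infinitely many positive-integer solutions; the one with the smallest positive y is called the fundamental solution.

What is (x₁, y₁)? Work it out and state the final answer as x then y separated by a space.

295 28

[10; 1,1,6,1,1,20] for √111; ℓ=6 ⇒ convergent index 5
a_0=10:  p_0=10·1+0=10,  q_0=10·0+1=1
a_1=1:  p_1=1·10+1=11,  q_1=1·1+0=1
a_2=1:  p_2=1·11+10=21,  q_2=1·1+1=2
…
a_4=1:  p_4=1·137+21=158,  q_4=1·13+2=15
a_5=1:  p_5=1·158+137=295,  q_5=1·15+13=28
(x₁, y₁) = (295, 28);  295² − 111·28² = 1 ✓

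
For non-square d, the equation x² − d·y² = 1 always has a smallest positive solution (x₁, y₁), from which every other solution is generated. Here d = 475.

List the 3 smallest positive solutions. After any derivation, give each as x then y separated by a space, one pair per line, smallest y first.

57799 2652
6681448801 306565896
772362118440199 35438404443156

√475 = [21; 1,3,1,6,2,6,1,3,1,42, …], period ℓ=10 (even) → k=9
a_0=21:  p_0=21·1+0=21,  q_0=21·0+1=1
…
a_2=3:  p_2=3·22+21=87,  q_2=3·1+1=4
a_3=1:  p_3=1·87+22=109,  q_3=1·4+1=5
…
a_5=2:  p_5=2·741+109=1591,  q_5=2·34+5=73
…
a_7=1:  p_7=1·10287+1591=11878,  q_7=1·472+73=545
a_8=3:  p_8=3·11878+10287=45921,  q_8=3·545+472=2107
a_9=1:  p_9=1·45921+11878=57799,  q_9=1·2107+545=2652
(x₁, y₁) = (57799, 2652);  57799² − 475·2652² = 1 ✓
k=2:  x_2 = 57799·57799+475·2652·2652 = 6681448801,  y_2 = 57799·2652+2652·57799 = 306565896
k=3:  x_3 = 57799·6681448801+475·2652·306565896 = 772362118440199,  y_3 = 57799·306565896+2652·6681448801 = 35438404443156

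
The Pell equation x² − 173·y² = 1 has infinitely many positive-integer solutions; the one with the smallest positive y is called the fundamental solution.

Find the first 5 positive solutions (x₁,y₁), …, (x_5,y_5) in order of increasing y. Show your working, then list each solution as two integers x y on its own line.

√173 → a₀=13, period (6,1,1,6,26); ℓ=5 odd so k=9
step 0: (13, 1)  from 13·(1,0) + (0,1)
step 1: (79, 6)  from 6·(13,1) + (1,0)
step 2: (92, 7)  from 1·(79,6) + (13,1)
step 3: (171, 13)  from 1·(92,7) + (79,6)
step 4: (1118, 85)  from 6·(171,13) + (92,7)
step 5: (29239, 2223)  from 26·(1118,85) + (171,13)
step 6: (176552, 13423)  from 6·(29239,2223) + (1118,85)
step 7: (205791, 15646)  from 1·(176552,13423) + (29239,2223)
step 8: (382343, 29069)  from 1·(205791,15646) + (176552,13423)
step 9: (2499849, 190060)  from 6·(382343,29069) + (205791,15646)
fundamental: x₁=2499849, y₁=190060  (since 6249245022801 − 173·36122803600 = 1)
(2499849+190060√173)^2 = 12498490045601 + 950242601880√173
(2499849+190060√173)^3 = 62488675684008728649 + 4750926036134042180√173
(2499849+190060√173)^4 = 312424506839974574118902401 + 23753195401006348176659760√173
(2499849+190060√173)^5 = 1562028181998744709597444087746249 + 118758803540015886040113314710300√173

2499849 190060
12498490045601 950242601880
62488675684008728649 4750926036134042180
312424506839974574118902401 23753195401006348176659760
1562028181998744709597444087746249 118758803540015886040113314710300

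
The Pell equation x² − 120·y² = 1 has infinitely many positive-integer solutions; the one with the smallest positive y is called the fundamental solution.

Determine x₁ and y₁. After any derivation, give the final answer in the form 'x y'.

11 1

d=120: √d = [10; 1,20] (ℓ=2, even), read p_1/q_1
i=0: a=10 ⇒ p=10, q=1
i=1: a=1 ⇒ p=11, q=1
(x₁, y₁) = (11, 1);  11² − 120·1² = 1 ✓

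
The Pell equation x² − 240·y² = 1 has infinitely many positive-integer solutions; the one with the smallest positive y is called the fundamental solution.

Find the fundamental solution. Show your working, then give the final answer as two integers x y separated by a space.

d=240: √d = [15; 2,30] (ℓ=2, even), read p_1/q_1
step 0: (15, 1)  from 15·(1,0) + (0,1)
step 1: (31, 2)  from 2·(15,1) + (1,0)
(x₁, y₁) = (31, 2);  31² − 240·2² = 1 ✓

31 2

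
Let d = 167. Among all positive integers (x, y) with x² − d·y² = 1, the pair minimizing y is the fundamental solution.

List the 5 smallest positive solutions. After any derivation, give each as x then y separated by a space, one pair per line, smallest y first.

168 13
56447 4368
18966024 1467635
6372527617 493120992
2141150313288 165687185677

d=167: √d = [12; 1,11,1,24] (ℓ=4, even), read p_3/q_3
k=0  a_k=12  p_k/q_k = 12/1
k=1  a_k=1  p_k/q_k = 13/1
k=2  a_k=11  p_k/q_k = 155/12
k=3  a_k=1  p_k/q_k = 168/13
→ (168, 13).  Check: 168²=28224, 167·13²=28223, difference 1.
n=2: (168,13)∘(168,13) = (168·168+167·13·13, 168·13+13·168) = (56447,4368)
n=3: (56447,4368)∘(168,13) = (168·56447+167·13·4368, 168·4368+13·56447) = (18966024,1467635)
n=4: (18966024,1467635)∘(168,13) = (168·18966024+167·13·1467635, 168·1467635+13·18966024) = (6372527617,493120992)
n=5: (6372527617,493120992)∘(168,13) = (168·6372527617+167·13·493120992, 168·493120992+13·6372527617) = (2141150313288,165687185677)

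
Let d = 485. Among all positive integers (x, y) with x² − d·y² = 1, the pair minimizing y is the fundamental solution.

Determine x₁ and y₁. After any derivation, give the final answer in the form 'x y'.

d=485: √d = [22; 44] (ℓ=1, odd), read p_1/q_1
i=0: a=22 ⇒ p=22, q=1
i=1: a=44 ⇒ p=969, q=44
→ (969, 44).  Check: 969²=938961, 485·44²=938960, difference 1.

969 44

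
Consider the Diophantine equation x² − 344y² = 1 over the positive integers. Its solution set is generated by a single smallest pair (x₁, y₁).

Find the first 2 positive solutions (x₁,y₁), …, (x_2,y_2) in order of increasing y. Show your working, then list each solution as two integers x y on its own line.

d=344: √d = [18; 1,1,4,1,3,1,4,1,1,36] (ℓ=10, even), read p_9/q_9
k=0  a_k=18  p_k/q_k = 18/1
k=1  a_k=1  p_k/q_k = 19/1
k=2  a_k=1  p_k/q_k = 37/2
k=3  a_k=4  p_k/q_k = 167/9
k=4  a_k=1  p_k/q_k = 204/11
k=5  a_k=3  p_k/q_k = 779/42
…
k=7  a_k=4  p_k/q_k = 4711/254
k=8  a_k=1  p_k/q_k = 5694/307
k=9  a_k=1  p_k/q_k = 10405/561
→ (10405, 561).  Check: 10405²=108264025, 344·561²=108264024, difference 1.
(10405+561√344)^2 = 216528049 + 11674410√344

10405 561
216528049 11674410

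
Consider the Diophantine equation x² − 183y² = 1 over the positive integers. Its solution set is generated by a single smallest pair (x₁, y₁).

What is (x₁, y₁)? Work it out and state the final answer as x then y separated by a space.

487 36

d=183: √d = [13; 1,1,8,1,1,26] (ℓ=6, even), read p_5/q_5
k=0  a_k=13  p_k/q_k = 13/1
k=1  a_k=1  p_k/q_k = 14/1
…
k=4  a_k=1  p_k/q_k = 257/19
k=5  a_k=1  p_k/q_k = 487/36
(x₁, y₁) = (487, 36);  487² − 183·36² = 1 ✓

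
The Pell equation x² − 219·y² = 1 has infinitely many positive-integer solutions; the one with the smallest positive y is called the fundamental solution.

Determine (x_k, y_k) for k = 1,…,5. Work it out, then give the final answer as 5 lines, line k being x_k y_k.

√219 = [14; 1,3,1,28, …], period ℓ=4 (even) → k=3
i=0: a=14 ⇒ p=14, q=1
i=1: a=1 ⇒ p=15, q=1
i=2: a=3 ⇒ p=59, q=4
i=3: a=1 ⇒ p=74, q=5
(x₁, y₁) = (74, 5);  74² − 219·5² = 1 ✓
k=2:  x_2 = 74·74+219·5·5 = 10951,  y_2 = 74·5+5·74 = 740
k=3:  x_3 = 74·10951+219·5·740 = 1620674,  y_3 = 74·740+5·10951 = 109515
k=4:  x_4 = 74·1620674+219·5·109515 = 239848801,  y_4 = 74·109515+5·1620674 = 16207480
k=5:  x_5 = 74·239848801+219·5·16207480 = 35496001874,  y_5 = 74·16207480+5·239848801 = 2398597525

74 5
10951 740
1620674 109515
239848801 16207480
35496001874 2398597525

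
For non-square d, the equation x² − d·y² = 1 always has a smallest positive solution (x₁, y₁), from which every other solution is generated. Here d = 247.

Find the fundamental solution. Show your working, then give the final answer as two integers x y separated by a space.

√247 = [15; 1,2,1,1,9,1,9,1,1,2,1,30, …], period ℓ=12 (even) → k=11
i=0: a=15 ⇒ p=15, q=1
i=1: a=1 ⇒ p=16, q=1
…
i=3: a=1 ⇒ p=63, q=4
i=4: a=1 ⇒ p=110, q=7
i=5: a=9 ⇒ p=1053, q=67
…
i=7: a=9 ⇒ p=11520, q=733
i=8: a=1 ⇒ p=12683, q=807
i=9: a=1 ⇒ p=24203, q=1540
i=10: a=2 ⇒ p=61089, q=3887
i=11: a=1 ⇒ p=85292, q=5427
fundamental: x₁=85292, y₁=5427  (since 7274725264 − 247·29452329 = 1)

85292 5427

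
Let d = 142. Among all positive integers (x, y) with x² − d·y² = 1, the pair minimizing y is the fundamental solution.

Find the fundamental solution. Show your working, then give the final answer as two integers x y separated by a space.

√142 → a₀=11, period (1,10,1,22); ℓ=4 even so k=3
step 0: (11, 1)  from 11·(1,0) + (0,1)
step 1: (12, 1)  from 1·(11,1) + (1,0)
step 2: (131, 11)  from 10·(12,1) + (11,1)
step 3: (143, 12)  from 1·(131,11) + (12,1)
fundamental: x₁=143, y₁=12  (since 20449 − 142·144 = 1)

143 12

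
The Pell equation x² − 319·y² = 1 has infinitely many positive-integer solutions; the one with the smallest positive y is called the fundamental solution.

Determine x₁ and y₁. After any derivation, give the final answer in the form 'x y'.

12901780 722361

d=319: √d = [17; 1,6,5,1,4,…,6,1,34] (ℓ=14, even), read p_13/q_13
i=0: a=17 ⇒ p=17, q=1
…
i=2: a=6 ⇒ p=125, q=7
…
i=7: a=1 ⇒ p=15628, q=875
…
i=12: a=6 ⇒ p=11102899, q=621643
i=13: a=1 ⇒ p=12901780, q=722361
→ (12901780, 722361).  Check: 12901780²=166455927168400, 319·722361²=166455927168399, difference 1.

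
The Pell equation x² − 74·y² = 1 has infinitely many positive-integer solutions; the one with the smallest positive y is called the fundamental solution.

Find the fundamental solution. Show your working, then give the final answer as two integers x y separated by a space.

3699 430

√74 = [8; 1,1,1,1,16, …], period ℓ=5 (odd) → k=9
i=0: a=8 ⇒ p=8, q=1
i=1: a=1 ⇒ p=9, q=1
…
i=4: a=1 ⇒ p=43, q=5
…
i=8: a=1 ⇒ p=2228, q=259
i=9: a=1 ⇒ p=3699, q=430
→ (3699, 430).  Check: 3699²=13682601, 74·430²=13682600, difference 1.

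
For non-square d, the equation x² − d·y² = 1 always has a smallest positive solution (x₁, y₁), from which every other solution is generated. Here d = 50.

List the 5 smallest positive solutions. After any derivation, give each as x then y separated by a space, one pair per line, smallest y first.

99 14
19601 2772
3880899 548842
768398401 108667944
152139002499 21515704070

√50 → a₀=7, period (14); ℓ=1 odd so k=1
step 0: (7, 1)  from 7·(1,0) + (0,1)
step 1: (99, 14)  from 14·(7,1) + (1,0)
→ (99, 14).  Check: 99²=9801, 50·14²=9800, difference 1.
k=2:  x_2 = 99·99+50·14·14 = 19601,  y_2 = 99·14+14·99 = 2772
k=3:  x_3 = 99·19601+50·14·2772 = 3880899,  y_3 = 99·2772+14·19601 = 548842
k=4:  x_4 = 99·3880899+50·14·548842 = 768398401,  y_4 = 99·548842+14·3880899 = 108667944
k=5:  x_5 = 99·768398401+50·14·108667944 = 152139002499,  y_5 = 99·108667944+14·768398401 = 21515704070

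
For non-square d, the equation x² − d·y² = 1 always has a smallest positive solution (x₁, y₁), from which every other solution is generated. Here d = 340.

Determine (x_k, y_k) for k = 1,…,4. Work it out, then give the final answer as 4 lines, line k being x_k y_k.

285769 15498
163327842721 8857695924
93348068572789129 5062509812995614
53351968415791425367681 2893416733491029538408

√340 → a₀=18, period (2,3,1,1,1,…,3,2,36); ℓ=14 even so k=13
step 0: (18, 1)  from 18·(1,0) + (0,1)
step 1: (37, 2)  from 2·(18,1) + (1,0)
step 2: (129, 7)  from 3·(37,2) + (18,1)
step 3: (166, 9)  from 1·(129,7) + (37,2)
step 4: (295, 16)  from 1·(166,9) + (129,7)
…
step 9: (13774, 747)  from 1·(7265,394) + (6509,353)
…
step 12: (125478, 6805)  from 3·(34813,1888) + (21039,1141)
step 13: (285769, 15498)  from 2·(125478,6805) + (34813,1888)
fundamental: x₁=285769, y₁=15498  (since 81663921361 − 340·240188004 = 1)
k=2:  x_2 = 285769·285769+340·15498·15498 = 163327842721,  y_2 = 285769·15498+15498·285769 = 8857695924
k=3:  x_3 = 285769·163327842721+340·15498·8857695924 = 93348068572789129,  y_3 = 285769·8857695924+15498·163327842721 = 5062509812995614
k=4:  x_4 = 285769·93348068572789129+340·15498·5062509812995614 = 53351968415791425367681,  y_4 = 285769·5062509812995614+15498·93348068572789129 = 2893416733491029538408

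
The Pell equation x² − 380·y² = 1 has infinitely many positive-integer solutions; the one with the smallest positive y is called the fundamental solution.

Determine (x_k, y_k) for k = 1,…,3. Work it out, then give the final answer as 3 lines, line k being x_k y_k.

39 2
3041 156
237159 12166

[19; 2,38] for √380; ℓ=2 ⇒ convergent index 1
i=0: a=19 ⇒ p=19, q=1
i=1: a=2 ⇒ p=39, q=2
(x₁, y₁) = (39, 2);  39² − 380·2² = 1 ✓
(x_2, y_2) = (39·39 + 380·2·2, 39·2 + 2·39) = (3041, 156)
(x_3, y_3) = (39·3041 + 380·2·156, 39·156 + 2·3041) = (237159, 12166)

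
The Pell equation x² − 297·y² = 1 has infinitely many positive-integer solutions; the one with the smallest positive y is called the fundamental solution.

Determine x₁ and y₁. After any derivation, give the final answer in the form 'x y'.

[17; 4,3,1,1,2,1,1,3,4,34] for √297; ℓ=10 ⇒ convergent index 9
step 0: (17, 1)  from 17·(1,0) + (0,1)
…
step 2: (224, 13)  from 3·(69,4) + (17,1)
step 3: (293, 17)  from 1·(224,13) + (69,4)
step 4: (517, 30)  from 1·(293,17) + (224,13)
…
step 6: (1844, 107)  from 1·(1327,77) + (517,30)
…
step 8: (11357, 659)  from 3·(3171,184) + (1844,107)
step 9: (48599, 2820)  from 4·(11357,659) + (3171,184)
→ (48599, 2820).  Check: 48599²=2361862801, 297·2820²=2361862800, difference 1.

48599 2820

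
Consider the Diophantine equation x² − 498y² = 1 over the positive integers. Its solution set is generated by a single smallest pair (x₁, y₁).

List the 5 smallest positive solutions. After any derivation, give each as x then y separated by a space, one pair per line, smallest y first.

179777 8056
64639539457 2896567024
23241404969742401 1041472259739240
8356540122426119709697 374465516875386131936
3004627427155559641130652737 134640574453571113022377304

√498 → a₀=22, period (3,6,22,6,3,44); ℓ=6 even so k=5
i=0: a=22 ⇒ p=22, q=1
i=1: a=3 ⇒ p=67, q=3
i=2: a=6 ⇒ p=424, q=19
i=3: a=22 ⇒ p=9395, q=421
i=4: a=6 ⇒ p=56794, q=2545
i=5: a=3 ⇒ p=179777, q=8056
→ (179777, 8056).  Check: 179777²=32319769729, 498·8056²=32319769728, difference 1.
n=2: (179777,8056)∘(179777,8056) = (179777·179777+498·8056·8056, 179777·8056+8056·179777) = (64639539457,2896567024)
n=3: (64639539457,2896567024)∘(179777,8056) = (179777·64639539457+498·8056·2896567024, 179777·2896567024+8056·64639539457) = (23241404969742401,1041472259739240)
n=4: (23241404969742401,1041472259739240)∘(179777,8056) = (179777·23241404969742401+498·8056·1041472259739240, 179777·1041472259739240+8056·23241404969742401) = (8356540122426119709697,374465516875386131936)
n=5: (8356540122426119709697,374465516875386131936)∘(179777,8056) = (179777·8356540122426119709697+498·8056·374465516875386131936, 179777·374465516875386131936+8056·8356540122426119709697) = (3004627427155559641130652737,134640574453571113022377304)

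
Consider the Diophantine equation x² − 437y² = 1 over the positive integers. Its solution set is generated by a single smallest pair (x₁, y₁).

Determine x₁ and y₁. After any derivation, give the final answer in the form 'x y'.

4599 220

√437 = [20; 1,9,2,9,1,40, …], period ℓ=6 (even) → k=5
i=0: a=20 ⇒ p=20, q=1
i=1: a=1 ⇒ p=21, q=1
i=2: a=9 ⇒ p=209, q=10
i=3: a=2 ⇒ p=439, q=21
i=4: a=9 ⇒ p=4160, q=199
i=5: a=1 ⇒ p=4599, q=220
fundamental: x₁=4599, y₁=220  (since 21150801 − 437·48400 = 1)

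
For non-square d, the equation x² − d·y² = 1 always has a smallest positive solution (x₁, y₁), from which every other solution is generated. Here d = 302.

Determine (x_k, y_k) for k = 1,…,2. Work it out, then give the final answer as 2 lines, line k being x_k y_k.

4276623 246092
36579008568257 2104885414632

√302 = [17; 2,1,1,1,4,…,1,2,34, …], period ℓ=16 (even) → k=15
i=0: a=17 ⇒ p=17, q=1
i=1: a=2 ⇒ p=35, q=2
…
i=5: a=4 ⇒ p=643, q=37
…
i=7: a=1 ⇒ p=2068, q=119
i=8: a=16 ⇒ p=34513, q=1986
…
i=11: a=4 ⇒ p=467281, q=26889
…
i=14: a=1 ⇒ p=1617193, q=93059
i=15: a=2 ⇒ p=4276623, q=246092
→ (4276623, 246092).  Check: 4276623²=18289504284129, 302·246092²=18289504284128, difference 1.
(4276623+246092√302)^2 = 36579008568257 + 2104885414632√302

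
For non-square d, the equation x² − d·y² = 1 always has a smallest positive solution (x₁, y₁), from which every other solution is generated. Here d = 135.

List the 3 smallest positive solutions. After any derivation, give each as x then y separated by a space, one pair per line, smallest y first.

244 21
119071 10248
58106404 5001003

[11; 1,1,1,1,1,1,1,22] for √135; ℓ=8 ⇒ convergent index 7
step 0: (11, 1)  from 11·(1,0) + (0,1)
step 1: (12, 1)  from 1·(11,1) + (1,0)
step 2: (23, 2)  from 1·(12,1) + (11,1)
step 3: (35, 3)  from 1·(23,2) + (12,1)
step 4: (58, 5)  from 1·(35,3) + (23,2)
…
step 6: (151, 13)  from 1·(93,8) + (58,5)
step 7: (244, 21)  from 1·(151,13) + (93,8)
→ (244, 21).  Check: 244²=59536, 135·21²=59535, difference 1.
(244+21√135)^2 = 119071 + 10248√135
(244+21√135)^3 = 58106404 + 5001003√135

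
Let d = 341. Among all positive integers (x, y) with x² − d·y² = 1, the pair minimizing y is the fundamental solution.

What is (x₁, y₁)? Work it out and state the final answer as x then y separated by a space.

10626551 575460

√341 → a₀=18, period (2,6,1,8,2,…,6,2,36); ℓ=14 even so k=13
i=0: a=18 ⇒ p=18, q=1
i=1: a=2 ⇒ p=37, q=2
i=2: a=6 ⇒ p=240, q=13
i=3: a=1 ⇒ p=277, q=15
i=4: a=8 ⇒ p=2456, q=133
i=5: a=2 ⇒ p=5189, q=281
i=6: a=1 ⇒ p=7645, q=414
i=7: a=2 ⇒ p=20479, q=1109
i=8: a=1 ⇒ p=28124, q=1523
…
i=10: a=8 ⇒ p=641940, q=34763
i=11: a=1 ⇒ p=718667, q=38918
i=12: a=6 ⇒ p=4953942, q=268271
i=13: a=2 ⇒ p=10626551, q=575460
fundamental: x₁=10626551, y₁=575460  (since 112923586155601 − 341·331154211600 = 1)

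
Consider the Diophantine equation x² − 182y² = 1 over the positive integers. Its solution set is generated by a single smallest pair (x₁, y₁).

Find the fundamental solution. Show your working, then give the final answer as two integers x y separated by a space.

27 2

[13; 2,26] for √182; ℓ=2 ⇒ convergent index 1
k=0  a_k=13  p_k/q_k = 13/1
k=1  a_k=2  p_k/q_k = 27/2
(x₁, y₁) = (27, 2);  27² − 182·2² = 1 ✓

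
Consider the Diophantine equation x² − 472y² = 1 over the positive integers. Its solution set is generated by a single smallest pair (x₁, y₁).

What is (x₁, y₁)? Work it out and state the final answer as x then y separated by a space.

[21; 1,2,1,1,1,…,2,1,42] for √472; ℓ=14 ⇒ convergent index 13
k=0  a_k=21  p_k/q_k = 21/1
…
k=5  a_k=1  p_k/q_k = 239/11
…
k=12  a_k=2  p_k/q_k = 222687/10250
k=13  a_k=1  p_k/q_k = 306917/14127
(x₁, y₁) = (306917, 14127);  306917² − 472·14127² = 1 ✓

306917 14127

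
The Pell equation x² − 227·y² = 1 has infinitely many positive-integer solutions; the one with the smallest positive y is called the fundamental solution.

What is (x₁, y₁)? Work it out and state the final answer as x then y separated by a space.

[15; 15,30] for √227; ℓ=2 ⇒ convergent index 1
a_0=15:  p_0=15·1+0=15,  q_0=15·0+1=1
a_1=15:  p_1=15·15+1=226,  q_1=15·1+0=15
fundamental: x₁=226, y₁=15  (since 51076 − 227·225 = 1)

226 15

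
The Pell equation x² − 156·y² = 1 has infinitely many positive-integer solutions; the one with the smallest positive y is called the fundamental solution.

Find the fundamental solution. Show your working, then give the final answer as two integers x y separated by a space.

25 2

√156 → a₀=12, period (2,24); ℓ=2 even so k=1
a_0=12:  p_0=12·1+0=12,  q_0=12·0+1=1
a_1=2:  p_1=2·12+1=25,  q_1=2·1+0=2
(x₁, y₁) = (25, 2);  25² − 156·2² = 1 ✓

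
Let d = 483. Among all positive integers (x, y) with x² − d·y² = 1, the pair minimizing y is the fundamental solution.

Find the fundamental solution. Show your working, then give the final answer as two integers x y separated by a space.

22 1

[21; 1,42] for √483; ℓ=2 ⇒ convergent index 1
step 0: (21, 1)  from 21·(1,0) + (0,1)
step 1: (22, 1)  from 1·(21,1) + (1,0)
→ (22, 1).  Check: 22²=484, 483·1²=483, difference 1.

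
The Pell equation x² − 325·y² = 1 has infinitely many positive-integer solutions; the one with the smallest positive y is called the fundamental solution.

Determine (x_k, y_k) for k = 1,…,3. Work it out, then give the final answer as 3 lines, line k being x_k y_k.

√325 = [18; 36, …], period ℓ=1 (odd) → k=1
step 0: (18, 1)  from 18·(1,0) + (0,1)
step 1: (649, 36)  from 36·(18,1) + (1,0)
fundamental: x₁=649, y₁=36  (since 421201 − 325·1296 = 1)
k=2:  x_2 = 649·649+325·36·36 = 842401,  y_2 = 649·36+36·649 = 46728
k=3:  x_3 = 649·842401+325·36·46728 = 1093435849,  y_3 = 649·46728+36·842401 = 60652908

649 36
842401 46728
1093435849 60652908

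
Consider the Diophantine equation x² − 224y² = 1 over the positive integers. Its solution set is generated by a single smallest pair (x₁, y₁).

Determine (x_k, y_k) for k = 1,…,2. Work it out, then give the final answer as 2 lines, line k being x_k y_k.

√224 = [14; 1,28, …], period ℓ=2 (even) → k=1
k=0  a_k=14  p_k/q_k = 14/1
k=1  a_k=1  p_k/q_k = 15/1
→ (15, 1).  Check: 15²=225, 224·1²=224, difference 1.
(15+1√224)^2 = 449 + 30√224

15 1
449 30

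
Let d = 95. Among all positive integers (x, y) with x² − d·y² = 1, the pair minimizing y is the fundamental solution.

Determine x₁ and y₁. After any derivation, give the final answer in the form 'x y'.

39 4

[9; 1,2,1,18] for √95; ℓ=4 ⇒ convergent index 3
i=0: a=9 ⇒ p=9, q=1
i=1: a=1 ⇒ p=10, q=1
i=2: a=2 ⇒ p=29, q=3
i=3: a=1 ⇒ p=39, q=4
fundamental: x₁=39, y₁=4  (since 1521 − 95·16 = 1)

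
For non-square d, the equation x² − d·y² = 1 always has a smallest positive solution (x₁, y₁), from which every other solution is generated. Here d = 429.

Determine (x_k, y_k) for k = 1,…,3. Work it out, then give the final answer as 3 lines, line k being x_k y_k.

√429 → a₀=20, period (1,2,2,9,1,12,1,9,2,2,1,40); ℓ=12 even so k=11
step 0: (20, 1)  from 20·(1,0) + (0,1)
…
step 3: (145, 7)  from 2·(62,3) + (21,1)
…
step 6: (19511, 942)  from 12·(1512,73) + (1367,66)
step 7: (21023, 1015)  from 1·(19511,942) + (1512,73)
…
step 9: (438459, 21169)  from 2·(208718,10077) + (21023,1015)
step 10: (1085636, 52415)  from 2·(438459,21169) + (208718,10077)
step 11: (1524095, 73584)  from 1·(1085636,52415) + (438459,21169)
fundamental: x₁=1524095, y₁=73584  (since 2322865569025 − 429·5414605056 = 1)
n=2: (1524095,73584)∘(1524095,73584) = (1524095·1524095+429·73584·73584, 1524095·73584+73584·1524095) = (4645731138049,224298012960)
n=3: (4645731138049,224298012960)∘(1524095,73584) = (1524095·4645731138049+429·73584·224298012960, 1524095·224298012960+73584·4645731138049) = (14161071197688057215,683702960124468816)

1524095 73584
4645731138049 224298012960
14161071197688057215 683702960124468816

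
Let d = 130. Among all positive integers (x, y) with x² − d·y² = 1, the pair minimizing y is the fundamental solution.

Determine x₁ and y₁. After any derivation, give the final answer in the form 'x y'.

√130 = [11; 2,2,22, …], period ℓ=3 (odd) → k=5
step 0: (11, 1)  from 11·(1,0) + (0,1)
step 1: (23, 2)  from 2·(11,1) + (1,0)
step 2: (57, 5)  from 2·(23,2) + (11,1)
…
step 4: (2611, 229)  from 2·(1277,112) + (57,5)
step 5: (6499, 570)  from 2·(2611,229) + (1277,112)
→ (6499, 570).  Check: 6499²=42237001, 130·570²=42237000, difference 1.

6499 570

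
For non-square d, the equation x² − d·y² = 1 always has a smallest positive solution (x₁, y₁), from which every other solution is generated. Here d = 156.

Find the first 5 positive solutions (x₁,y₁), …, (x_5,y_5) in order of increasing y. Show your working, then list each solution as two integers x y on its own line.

25 2
1249 100
62425 4998
3120001 249800
155937625 12485002

[12; 2,24] for √156; ℓ=2 ⇒ convergent index 1
i=0: a=12 ⇒ p=12, q=1
i=1: a=2 ⇒ p=25, q=2
→ (25, 2).  Check: 25²=625, 156·2²=624, difference 1.
n=2: (25,2)∘(25,2) = (25·25+156·2·2, 25·2+2·25) = (1249,100)
n=3: (1249,100)∘(25,2) = (25·1249+156·2·100, 25·100+2·1249) = (62425,4998)
n=4: (62425,4998)∘(25,2) = (25·62425+156·2·4998, 25·4998+2·62425) = (3120001,249800)
n=5: (3120001,249800)∘(25,2) = (25·3120001+156·2·249800, 25·249800+2·3120001) = (155937625,12485002)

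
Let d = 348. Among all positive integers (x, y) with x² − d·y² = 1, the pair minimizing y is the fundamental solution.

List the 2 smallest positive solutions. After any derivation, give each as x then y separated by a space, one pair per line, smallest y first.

[18; 1,1,1,8,1,1,1,36] for √348; ℓ=8 ⇒ convergent index 7
i=0: a=18 ⇒ p=18, q=1
…
i=2: a=1 ⇒ p=37, q=2
i=3: a=1 ⇒ p=56, q=3
…
i=5: a=1 ⇒ p=541, q=29
i=6: a=1 ⇒ p=1026, q=55
i=7: a=1 ⇒ p=1567, q=84
→ (1567, 84).  Check: 1567²=2455489, 348·84²=2455488, difference 1.
(x_2, y_2) = (1567·1567 + 348·84·84, 1567·84 + 84·1567) = (4910977, 263256)

1567 84
4910977 263256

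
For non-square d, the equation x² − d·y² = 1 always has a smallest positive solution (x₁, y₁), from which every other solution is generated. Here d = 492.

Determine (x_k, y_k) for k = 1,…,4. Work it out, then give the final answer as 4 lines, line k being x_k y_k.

29767 1342
1772148577 79894628
105503093353351 4756446782010
6281021157926249857 283170302640288712

d=492: √d = [22; 5,1,1,10,1,1,5,44] (ℓ=8, even), read p_7/q_7
step 0: (22, 1)  from 22·(1,0) + (0,1)
step 1: (111, 5)  from 5·(22,1) + (1,0)
…
step 3: (244, 11)  from 1·(133,6) + (111,5)
step 4: (2573, 116)  from 10·(244,11) + (133,6)
step 5: (2817, 127)  from 1·(2573,116) + (244,11)
step 6: (5390, 243)  from 1·(2817,127) + (2573,116)
step 7: (29767, 1342)  from 5·(5390,243) + (2817,127)
(x₁, y₁) = (29767, 1342);  29767² − 492·1342² = 1 ✓
k=2:  x_2 = 29767·29767+492·1342·1342 = 1772148577,  y_2 = 29767·1342+1342·29767 = 79894628
k=3:  x_3 = 29767·1772148577+492·1342·79894628 = 105503093353351,  y_3 = 29767·79894628+1342·1772148577 = 4756446782010
k=4:  x_4 = 29767·105503093353351+492·1342·4756446782010 = 6281021157926249857,  y_4 = 29767·4756446782010+1342·105503093353351 = 283170302640288712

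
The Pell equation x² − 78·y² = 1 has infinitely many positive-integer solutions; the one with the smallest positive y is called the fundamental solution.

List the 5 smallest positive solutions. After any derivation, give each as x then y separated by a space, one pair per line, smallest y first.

53 6
5617 636
595349 67410
63101377 7144824
6688150613 757283934

√78 = [8; 1,4,1,16, …], period ℓ=4 (even) → k=3
i=0: a=8 ⇒ p=8, q=1
…
i=2: a=4 ⇒ p=44, q=5
i=3: a=1 ⇒ p=53, q=6
fundamental: x₁=53, y₁=6  (since 2809 − 78·36 = 1)
(x_2, y_2) = (53·53 + 78·6·6, 53·6 + 6·53) = (5617, 636)
(x_3, y_3) = (53·5617 + 78·6·636, 53·636 + 6·5617) = (595349, 67410)
(x_4, y_4) = (53·595349 + 78·6·67410, 53·67410 + 6·595349) = (63101377, 7144824)
(x_5, y_5) = (53·63101377 + 78·6·7144824, 53·7144824 + 6·63101377) = (6688150613, 757283934)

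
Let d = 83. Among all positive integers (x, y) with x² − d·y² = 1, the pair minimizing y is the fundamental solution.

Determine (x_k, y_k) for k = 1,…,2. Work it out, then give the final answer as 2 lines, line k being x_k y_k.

82 9
13447 1476

[9; 9,18] for √83; ℓ=2 ⇒ convergent index 1
step 0: (9, 1)  from 9·(1,0) + (0,1)
step 1: (82, 9)  from 9·(9,1) + (1,0)
fundamental: x₁=82, y₁=9  (since 6724 − 83·81 = 1)
n=2: (82,9)∘(82,9) = (82·82+83·9·9, 82·9+9·82) = (13447,1476)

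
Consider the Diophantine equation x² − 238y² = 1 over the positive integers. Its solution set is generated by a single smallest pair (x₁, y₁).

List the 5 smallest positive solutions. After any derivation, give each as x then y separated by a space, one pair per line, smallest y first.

√238 → a₀=15, period (2,2,1,14,1,2,2,30); ℓ=8 even so k=7
a_0=15:  p_0=15·1+0=15,  q_0=15·0+1=1
…
a_3=1:  p_3=1·77+31=108,  q_3=1·5+2=7
a_4=14:  p_4=14·108+77=1589,  q_4=14·7+5=103
…
a_6=2:  p_6=2·1697+1589=4983,  q_6=2·110+103=323
a_7=2:  p_7=2·4983+1697=11663,  q_7=2·323+110=756
fundamental: x₁=11663, y₁=756  (since 136025569 − 238·571536 = 1)
n=2: (11663,756)∘(11663,756) = (11663·11663+238·756·756, 11663·756+756·11663) = (272051137,17634456)
n=3: (272051137,17634456)∘(11663,756) = (11663·272051137+238·756·17634456, 11663·17634456+756·272051137) = (6345864809999,411341319900)
n=4: (6345864809999,411341319900)∘(11663,756) = (11663·6345864809999+238·756·411341319900, 11663·411341319900+756·6345864809999) = (148023642285985537,9594947610352944)
n=5: (148023642285985537,9594947610352944)∘(11663,756) = (11663·148023642285985537+238·756·9594947610352944, 11663·9594947610352944+756·148023642285985537) = (3452799473617033826063,223811747547751451844)

11663 756
272051137 17634456
6345864809999 411341319900
148023642285985537 9594947610352944
3452799473617033826063 223811747547751451844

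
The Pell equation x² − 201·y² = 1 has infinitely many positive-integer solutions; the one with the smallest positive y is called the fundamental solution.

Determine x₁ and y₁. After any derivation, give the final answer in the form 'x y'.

d=201: √d = [14; 5,1,1,1,2,…,1,5,28] (ℓ=14, even), read p_13/q_13
i=0: a=14 ⇒ p=14, q=1
i=1: a=5 ⇒ p=71, q=5
…
i=4: a=1 ⇒ p=241, q=17
i=5: a=2 ⇒ p=638, q=45
…
i=10: a=1 ⇒ p=33317, q=2350
…
i=12: a=1 ⇒ p=91402, q=6447
i=13: a=5 ⇒ p=515095, q=36332
→ (515095, 36332).  Check: 515095²=265322859025, 201·36332²=265322859024, difference 1.

515095 36332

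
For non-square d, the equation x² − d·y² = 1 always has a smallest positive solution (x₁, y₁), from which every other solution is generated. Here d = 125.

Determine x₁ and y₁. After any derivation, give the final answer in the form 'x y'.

[11; 5,1,1,5,22] for √125; ℓ=5 ⇒ convergent index 9
step 0: (11, 1)  from 11·(1,0) + (0,1)
step 1: (56, 5)  from 5·(11,1) + (1,0)
step 2: (67, 6)  from 1·(56,5) + (11,1)
…
step 8: (167761, 15005)  from 1·(91444,8179) + (76317,6826)
step 9: (930249, 83204)  from 5·(167761,15005) + (91444,8179)
fundamental: x₁=930249, y₁=83204  (since 865363202001 − 125·6922905616 = 1)

930249 83204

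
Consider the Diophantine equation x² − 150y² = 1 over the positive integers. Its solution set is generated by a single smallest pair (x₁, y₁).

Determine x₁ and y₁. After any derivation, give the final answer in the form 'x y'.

√150 → a₀=12, period (4,24); ℓ=2 even so k=1
step 0: (12, 1)  from 12·(1,0) + (0,1)
step 1: (49, 4)  from 4·(12,1) + (1,0)
(x₁, y₁) = (49, 4);  49² − 150·4² = 1 ✓

49 4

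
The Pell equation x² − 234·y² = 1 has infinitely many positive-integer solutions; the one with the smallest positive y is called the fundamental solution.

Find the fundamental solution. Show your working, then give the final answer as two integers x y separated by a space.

5201 340

√234 → a₀=15, period (3,2,1,2,1,2,3,30); ℓ=8 even so k=7
a_0=15:  p_0=15·1+0=15,  q_0=15·0+1=1
a_1=3:  p_1=3·15+1=46,  q_1=3·1+0=3
a_2=2:  p_2=2·46+15=107,  q_2=2·3+1=7
…
a_5=1:  p_5=1·413+153=566,  q_5=1·27+10=37
a_6=2:  p_6=2·566+413=1545,  q_6=2·37+27=101
a_7=3:  p_7=3·1545+566=5201,  q_7=3·101+37=340
fundamental: x₁=5201, y₁=340  (since 27050401 − 234·115600 = 1)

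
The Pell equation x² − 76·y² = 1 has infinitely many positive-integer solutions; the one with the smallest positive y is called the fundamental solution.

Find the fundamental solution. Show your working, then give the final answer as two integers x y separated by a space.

57799 6630

√76 → a₀=8, period (1,2,1,1,5,4,5,1,1,2,1,16); ℓ=12 even so k=11
a_0=8:  p_0=8·1+0=8,  q_0=8·0+1=1
…
a_3=1:  p_3=1·26+9=35,  q_3=1·3+1=4
a_4=1:  p_4=1·35+26=61,  q_4=1·4+3=7
a_5=5:  p_5=5·61+35=340,  q_5=5·7+4=39
…
a_7=5:  p_7=5·1421+340=7445,  q_7=5·163+39=854
a_8=1:  p_8=1·7445+1421=8866,  q_8=1·854+163=1017
…
a_10=2:  p_10=2·16311+8866=41488,  q_10=2·1871+1017=4759
a_11=1:  p_11=1·41488+16311=57799,  q_11=1·4759+1871=6630
(x₁, y₁) = (57799, 6630);  57799² − 76·6630² = 1 ✓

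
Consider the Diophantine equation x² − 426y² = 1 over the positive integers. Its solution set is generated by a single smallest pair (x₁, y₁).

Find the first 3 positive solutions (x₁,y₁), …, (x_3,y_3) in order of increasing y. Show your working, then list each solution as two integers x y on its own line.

d=426: √d = [20; 1,1,1,3,2,6,2,3,1,1,1,40] (ℓ=12, even), read p_11/q_11
i=0: a=20 ⇒ p=20, q=1
…
i=7: a=2 ⇒ p=7162, q=347
…
i=10: a=1 ⇒ p=56780, q=2751
i=11: a=1 ⇒ p=88751, q=4300
→ (88751, 4300).  Check: 88751²=7876740001, 426·4300²=7876740000, difference 1.
(x_2, y_2) = (88751·88751 + 426·4300·4300, 88751·4300 + 4300·88751) = (15753480001, 763258600)
(x_3, y_3) = (88751·15753480001 + 426·4300·763258600, 88751·763258600 + 4300·15753480001) = (2796274207048751, 135479928012900)

88751 4300
15753480001 763258600
2796274207048751 135479928012900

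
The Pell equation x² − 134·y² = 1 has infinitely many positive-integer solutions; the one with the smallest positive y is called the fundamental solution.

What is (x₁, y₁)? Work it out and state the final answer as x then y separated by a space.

d=134: √d = [11; 1,1,2,1,3,…,1,1,22] (ℓ=14, even), read p_13/q_13
step 0: (11, 1)  from 11·(1,0) + (0,1)
step 1: (12, 1)  from 1·(11,1) + (1,0)
…
step 3: (58, 5)  from 2·(23,2) + (12,1)
…
step 7: (4121, 356)  from 10·(382,33) + (301,26)
…
step 9: (17630, 1523)  from 3·(4503,389) + (4121,356)
…
step 12: (84029, 7259)  from 1·(61896,5347) + (22133,1912)
step 13: (145925, 12606)  from 1·(84029,7259) + (61896,5347)
(x₁, y₁) = (145925, 12606);  145925² − 134·12606² = 1 ✓

145925 12606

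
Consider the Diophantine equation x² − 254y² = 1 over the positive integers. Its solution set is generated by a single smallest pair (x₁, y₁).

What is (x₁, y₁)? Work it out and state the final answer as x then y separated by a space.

255 16

√254 = [15; 1,14,1,30, …], period ℓ=4 (even) → k=3
a_0=15:  p_0=15·1+0=15,  q_0=15·0+1=1
a_1=1:  p_1=1·15+1=16,  q_1=1·1+0=1
a_2=14:  p_2=14·16+15=239,  q_2=14·1+1=15
a_3=1:  p_3=1·239+16=255,  q_3=1·15+1=16
→ (255, 16).  Check: 255²=65025, 254·16²=65024, difference 1.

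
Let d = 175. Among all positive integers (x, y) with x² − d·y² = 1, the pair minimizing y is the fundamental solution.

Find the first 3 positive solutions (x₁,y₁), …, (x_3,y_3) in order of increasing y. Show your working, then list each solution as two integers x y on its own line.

√175 = [13; 4,2,1,2,4,26, …], period ℓ=6 (even) → k=5
a_0=13:  p_0=13·1+0=13,  q_0=13·0+1=1
a_1=4:  p_1=4·13+1=53,  q_1=4·1+0=4
a_2=2:  p_2=2·53+13=119,  q_2=2·4+1=9
a_3=1:  p_3=1·119+53=172,  q_3=1·9+4=13
a_4=2:  p_4=2·172+119=463,  q_4=2·13+9=35
a_5=4:  p_5=4·463+172=2024,  q_5=4·35+13=153
→ (2024, 153).  Check: 2024²=4096576, 175·153²=4096575, difference 1.
k=2:  x_2 = 2024·2024+175·153·153 = 8193151,  y_2 = 2024·153+153·2024 = 619344
k=3:  x_3 = 2024·8193151+175·153·619344 = 33165873224,  y_3 = 2024·619344+153·8193151 = 2507104359

2024 153
8193151 619344
33165873224 2507104359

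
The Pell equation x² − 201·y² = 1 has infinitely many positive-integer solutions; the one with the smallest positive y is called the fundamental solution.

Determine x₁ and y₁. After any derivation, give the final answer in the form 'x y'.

515095 36332

√201 → a₀=14, period (5,1,1,1,2,…,1,5,28); ℓ=14 even so k=13
k=0  a_k=14  p_k/q_k = 14/1
k=1  a_k=5  p_k/q_k = 71/5
…
k=6  a_k=1  p_k/q_k = 879/62
k=7  a_k=8  p_k/q_k = 7670/541
k=8  a_k=1  p_k/q_k = 8549/603
k=9  a_k=2  p_k/q_k = 24768/1747
k=10  a_k=1  p_k/q_k = 33317/2350
…
k=12  a_k=1  p_k/q_k = 91402/6447
k=13  a_k=5  p_k/q_k = 515095/36332
→ (515095, 36332).  Check: 515095²=265322859025, 201·36332²=265322859024, difference 1.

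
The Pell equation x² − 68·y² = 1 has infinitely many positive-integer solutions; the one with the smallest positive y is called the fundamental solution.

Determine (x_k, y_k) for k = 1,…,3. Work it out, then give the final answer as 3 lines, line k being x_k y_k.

[8; 4,16] for √68; ℓ=2 ⇒ convergent index 1
step 0: (8, 1)  from 8·(1,0) + (0,1)
step 1: (33, 4)  from 4·(8,1) + (1,0)
fundamental: x₁=33, y₁=4  (since 1089 − 68·16 = 1)
(x_2, y_2) = (33·33 + 68·4·4, 33·4 + 4·33) = (2177, 264)
(x_3, y_3) = (33·2177 + 68·4·264, 33·264 + 4·2177) = (143649, 17420)

33 4
2177 264
143649 17420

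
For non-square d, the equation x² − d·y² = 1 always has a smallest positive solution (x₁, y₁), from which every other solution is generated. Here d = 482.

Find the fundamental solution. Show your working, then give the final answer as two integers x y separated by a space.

483 22

√482 → a₀=21, period (1,20,1,42); ℓ=4 even so k=3
step 0: (21, 1)  from 21·(1,0) + (0,1)
step 1: (22, 1)  from 1·(21,1) + (1,0)
step 2: (461, 21)  from 20·(22,1) + (21,1)
step 3: (483, 22)  from 1·(461,21) + (22,1)
fundamental: x₁=483, y₁=22  (since 233289 − 482·484 = 1)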